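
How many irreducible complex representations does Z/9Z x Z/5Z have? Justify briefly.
45

The number of irreducible complex representations of a finite group equals its number of conjugacy classes. Z/9Z x Z/5Z is abelian of order 45, so every element is its own conjugacy class: 45 classes, so Z/9Z x Z/5Z (order 45) has exactly 45 irreducible complex representations.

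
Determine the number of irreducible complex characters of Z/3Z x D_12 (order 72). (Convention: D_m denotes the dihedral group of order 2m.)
27

Proof sketch: The number of irreducible complex representations of a finite group equals its number of conjugacy classes. For a direct product, #classes(G x H) = #classes(G) * #classes(H). Z/3Z has 3 classes (abelian), D_12 has 9 classes, so 3 * 9 = 27, so Z/3Z x D_12 (order 72) has exactly 27 irreducible complex representations.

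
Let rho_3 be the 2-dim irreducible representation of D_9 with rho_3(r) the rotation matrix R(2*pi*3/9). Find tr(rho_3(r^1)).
chi_{rho_3}(r^1) = 2*cos(2*pi*3*1/9) = -1

Explanation: rho_3(r^1) is rotation by angle 2*pi*3*1/9, whose trace is 2*cos(2*pi*3*1/9) = -1.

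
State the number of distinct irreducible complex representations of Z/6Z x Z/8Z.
48

Justification: The number of irreducible complex representations of a finite group equals its number of conjugacy classes. Z/6Z x Z/8Z is abelian of order 48, so every element is its own conjugacy class: 48 classes, so Z/6Z x Z/8Z (order 48) has exactly 48 irreducible complex representations.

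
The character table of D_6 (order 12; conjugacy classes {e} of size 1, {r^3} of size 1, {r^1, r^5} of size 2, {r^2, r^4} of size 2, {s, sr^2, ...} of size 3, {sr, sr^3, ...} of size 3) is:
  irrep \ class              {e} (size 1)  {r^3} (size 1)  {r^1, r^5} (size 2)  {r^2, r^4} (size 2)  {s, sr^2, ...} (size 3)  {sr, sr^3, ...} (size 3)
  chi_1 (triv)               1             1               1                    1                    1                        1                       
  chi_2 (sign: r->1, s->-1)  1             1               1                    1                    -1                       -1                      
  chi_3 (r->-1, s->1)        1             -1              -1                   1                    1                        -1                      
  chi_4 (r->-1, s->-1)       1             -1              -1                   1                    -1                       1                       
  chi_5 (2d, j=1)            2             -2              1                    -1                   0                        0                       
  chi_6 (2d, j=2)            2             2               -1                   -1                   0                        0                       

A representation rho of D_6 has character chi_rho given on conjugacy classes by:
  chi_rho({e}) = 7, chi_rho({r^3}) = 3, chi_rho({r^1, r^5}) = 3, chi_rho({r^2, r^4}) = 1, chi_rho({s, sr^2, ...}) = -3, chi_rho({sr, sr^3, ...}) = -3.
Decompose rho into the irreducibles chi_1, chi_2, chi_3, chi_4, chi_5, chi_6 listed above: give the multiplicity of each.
Multiplicities: chi_1: 0, chi_2: 3, chi_3: 0, chi_4: 0, chi_5: 1, chi_6: 1.

Derivation: Use <chi_rho, chi> = (1/|G|) sum_C |C| * chi_rho(C) * conj(chi(C)) with |G| = 12 for each irreducible chi in the table:
  <chi_rho, chi_1> = (1/12)[1*(7)*conj(1) + 1*(3)*conj(1) + 2*(3)*conj(1) + 2*(1)*conj(1) + 3*(-3)*conj(1) + 3*(-3)*conj(1)]
      = (1/12)[(7) + (3) + (6) + (2) + (-9) + (-9)] = 0/12 = 0
  <chi_rho, chi_2> = (1/12)[1*(7)*conj(1) + 1*(3)*conj(1) + 2*(3)*conj(1) + 2*(1)*conj(1) + 3*(-3)*conj(-1) + 3*(-3)*conj(-1)]
      = (1/12)[(7) + (3) + (6) + (2) + (9) + (9)] = 36/12 = 3
  <chi_rho, chi_3> = (1/12)[1*(7)*conj(1) + 1*(3)*conj(-1) + 2*(3)*conj(-1) + 2*(1)*conj(1) + 3*(-3)*conj(1) + 3*(-3)*conj(-1)]
      = (1/12)[(7) + (-3) + (-6) + (2) + (-9) + (9)] = 0/12 = 0
  <chi_rho, chi_4> = (1/12)[1*(7)*conj(1) + 1*(3)*conj(-1) + 2*(3)*conj(-1) + 2*(1)*conj(1) + 3*(-3)*conj(-1) + 3*(-3)*conj(1)]
      = (1/12)[(7) + (-3) + (-6) + (2) + (9) + (-9)] = 0/12 = 0
  <chi_rho, chi_5> = (1/12)[1*(7)*conj(2) + 1*(3)*conj(-2) + 2*(3)*conj(1) + 2*(1)*conj(-1) + 3*(-3)*conj(0) + 3*(-3)*conj(0)]
      = (1/12)[(14) + (-6) + (6) + (-2) + (0) + (0)] = 12/12 = 1
  <chi_rho, chi_6> = (1/12)[1*(7)*conj(2) + 1*(3)*conj(2) + 2*(3)*conj(-1) + 2*(1)*conj(-1) + 3*(-3)*conj(0) + 3*(-3)*conj(0)]
      = (1/12)[(14) + (6) + (-6) + (-2) + (0) + (0)] = 12/12 = 1
Dimension check: dim(rho) = sum (mult * dim) = 0*1 + 3*1 + 0*1 + 0*1 + 1*2 + 1*2 = 7 = chi_rho(e) = 7.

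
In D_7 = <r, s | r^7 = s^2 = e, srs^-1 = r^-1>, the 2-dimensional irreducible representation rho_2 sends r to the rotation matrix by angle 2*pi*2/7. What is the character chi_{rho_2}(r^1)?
chi_{rho_2}(r^1) = 2*cos(2*pi*2*1/7) = -2*cos(3*pi/7)

Argument: rho_2(r^1) is rotation by angle 2*pi*2*1/7, whose trace is 2*cos(2*pi*2*1/7) = -2*cos(3*pi/7).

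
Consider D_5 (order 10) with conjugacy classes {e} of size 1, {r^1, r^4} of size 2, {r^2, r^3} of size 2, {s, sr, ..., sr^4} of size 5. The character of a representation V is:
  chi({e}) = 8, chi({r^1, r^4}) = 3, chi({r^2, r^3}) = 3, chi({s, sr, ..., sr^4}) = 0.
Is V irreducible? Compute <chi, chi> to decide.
Not irreducible (reducible): <chi, chi> = 10 > 1.

Derivation: <chi, chi> = (1/|G|) sum_C |C| * |chi(C)|^2 = (1/10)[1*|8|^2 + 2*|3|^2 + 2*|3|^2 + 5*|0|^2]
  = (1/10)[(64) + (18) + (18) + (0)] = 100/10 = 10.
A character is irreducible iff <chi, chi> = 1, so this representation is reducible.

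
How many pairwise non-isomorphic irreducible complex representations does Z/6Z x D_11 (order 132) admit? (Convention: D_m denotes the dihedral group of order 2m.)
42

The number of irreducible complex representations of a finite group equals its number of conjugacy classes. For a direct product, #classes(G x H) = #classes(G) * #classes(H). Z/6Z has 6 classes (abelian), D_11 has 7 classes, so 6 * 7 = 42, so Z/6Z x D_11 (order 132) has exactly 42 irreducible complex representations.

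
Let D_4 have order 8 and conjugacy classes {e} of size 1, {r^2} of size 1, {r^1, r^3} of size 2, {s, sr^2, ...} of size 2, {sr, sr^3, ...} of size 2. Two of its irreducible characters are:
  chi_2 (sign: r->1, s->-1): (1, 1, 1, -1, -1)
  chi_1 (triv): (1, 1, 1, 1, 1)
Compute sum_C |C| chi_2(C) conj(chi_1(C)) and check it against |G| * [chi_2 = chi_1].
Sum = 0; so <chi_2, chi_1> = 0 (distinct irreducibles are orthogonal).

Proof sketch: Compute term by term over conjugacy classes (|C| * chi_2(C) * conj(chi_1(C))):
  1*(1)*conj(1) + 1*(1)*conj(1) + 2*(1)*conj(1) + 2*(-1)*conj(1) + 2*(-1)*conj(1)
  = (1) + (1) + (2) + (-2) + (-2)
  = 0.
Dividing by |G| = 8 gives 0/8 = 0, matching the row-orthogonality relation <chi_2, chi_1> = [chi_2 = chi_1].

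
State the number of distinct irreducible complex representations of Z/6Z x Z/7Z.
42

Working: The number of irreducible complex representations of a finite group equals its number of conjugacy classes. Z/6Z x Z/7Z is abelian of order 42, so every element is its own conjugacy class: 42 classes, so Z/6Z x Z/7Z (order 42) has exactly 42 irreducible complex representations.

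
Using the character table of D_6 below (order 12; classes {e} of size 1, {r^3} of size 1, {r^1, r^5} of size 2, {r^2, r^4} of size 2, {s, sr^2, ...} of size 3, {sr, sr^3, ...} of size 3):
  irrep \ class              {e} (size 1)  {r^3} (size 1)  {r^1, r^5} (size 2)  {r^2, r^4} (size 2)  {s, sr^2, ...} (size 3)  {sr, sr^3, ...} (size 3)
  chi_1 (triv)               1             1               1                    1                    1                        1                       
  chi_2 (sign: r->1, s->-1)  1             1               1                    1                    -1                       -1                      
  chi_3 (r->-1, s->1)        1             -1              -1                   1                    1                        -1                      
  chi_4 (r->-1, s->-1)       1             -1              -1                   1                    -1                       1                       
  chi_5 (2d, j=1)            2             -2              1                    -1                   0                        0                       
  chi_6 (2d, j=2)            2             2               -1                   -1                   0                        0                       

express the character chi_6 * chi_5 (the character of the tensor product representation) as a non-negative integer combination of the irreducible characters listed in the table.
chi_6 tensor chi_5 = chi_3 + chi_4 + chi_5 (all other irreducibles have multiplicity 0).

The character of a tensor product is the pointwise product (chi_6 * chi_5)(C) = chi_6(C) * chi_5(C):
  {e}: (2)*(2), {r^3}: (2)*(-2), {r^1, r^5}: (-1)*(1), {r^2, r^4}: (-1)*(-1), {s, sr^2, ...}: (0)*(0), {sr, sr^3, ...}: (0)*(0)
so (chi_6 * chi_5) takes values
  {e} -> 4, {r^3} -> -4, {r^1, r^5} -> -1, {r^2, r^4} -> 1, {s, sr^2, ...} -> 0, {sr, sr^3, ...} -> 0.
Now take the inner product of this character with each irreducible chi from the table, <chi_6*chi_5, chi> = (1/12) sum_C |C| (chi_6*chi_5)(C) conj(chi(C)):
  <chi_6*chi_5, chi_1> = (1/12)[1*(4)*conj(1) + 1*(-4)*conj(1) + 2*(-1)*conj(1) + 2*(1)*conj(1) + 3*(0)*conj(1) + 3*(0)*conj(1)]
      = (1/12)[(4) + (-4) + (-2) + (2) + (0) + (0)] = 0/12 = 0
  <chi_6*chi_5, chi_2> = (1/12)[1*(4)*conj(1) + 1*(-4)*conj(1) + 2*(-1)*conj(1) + 2*(1)*conj(1) + 3*(0)*conj(-1) + 3*(0)*conj(-1)]
      = (1/12)[(4) + (-4) + (-2) + (2) + (0) + (0)] = 0/12 = 0
  <chi_6*chi_5, chi_3> = (1/12)[1*(4)*conj(1) + 1*(-4)*conj(-1) + 2*(-1)*conj(-1) + 2*(1)*conj(1) + 3*(0)*conj(1) + 3*(0)*conj(-1)]
      = (1/12)[(4) + (4) + (2) + (2) + (0) + (0)] = 12/12 = 1
  <chi_6*chi_5, chi_4> = (1/12)[1*(4)*conj(1) + 1*(-4)*conj(-1) + 2*(-1)*conj(-1) + 2*(1)*conj(1) + 3*(0)*conj(-1) + 3*(0)*conj(1)]
      = (1/12)[(4) + (4) + (2) + (2) + (0) + (0)] = 12/12 = 1
  <chi_6*chi_5, chi_5> = (1/12)[1*(4)*conj(2) + 1*(-4)*conj(-2) + 2*(-1)*conj(1) + 2*(1)*conj(-1) + 3*(0)*conj(0) + 3*(0)*conj(0)]
      = (1/12)[(8) + (8) + (-2) + (-2) + (0) + (0)] = 12/12 = 1
  <chi_6*chi_5, chi_6> = (1/12)[1*(4)*conj(2) + 1*(-4)*conj(2) + 2*(-1)*conj(-1) + 2*(1)*conj(-1) + 3*(0)*conj(0) + 3*(0)*conj(0)]
      = (1/12)[(8) + (-8) + (2) + (-2) + (0) + (0)] = 0/12 = 0
Hence the multiplicities are chi_3: 1, chi_4: 1, chi_5: 1. Dimension check: dim(chi_6)*dim(chi_5) = 2*2 = 4 and sum (mult * dim) = 1*1 + 1*1 + 1*2 = 4.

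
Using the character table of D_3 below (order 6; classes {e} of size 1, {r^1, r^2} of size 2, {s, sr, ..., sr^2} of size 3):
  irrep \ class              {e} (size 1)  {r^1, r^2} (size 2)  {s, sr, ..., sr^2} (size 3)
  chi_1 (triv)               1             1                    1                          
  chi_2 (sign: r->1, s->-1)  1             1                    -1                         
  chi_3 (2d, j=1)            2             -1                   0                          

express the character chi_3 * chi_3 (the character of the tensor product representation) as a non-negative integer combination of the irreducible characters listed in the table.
chi_3 tensor chi_3 = chi_1 + chi_2 + chi_3 (all other irreducibles have multiplicity 0).

Explanation: The character of a tensor product is the pointwise product (chi_3 * chi_3)(C) = chi_3(C) * chi_3(C):
  {e}: (2)*(2), {r^1, r^2}: (-1)*(-1), {s, sr, ..., sr^2}: (0)*(0)
so (chi_3 * chi_3) takes values
  {e} -> 4, {r^1, r^2} -> 1, {s, sr, ..., sr^2} -> 0.
Now take the inner product of this character with each irreducible chi from the table, <chi_3*chi_3, chi> = (1/6) sum_C |C| (chi_3*chi_3)(C) conj(chi(C)):
  <chi_3*chi_3, chi_1> = (1/6)[1*(4)*conj(1) + 2*(1)*conj(1) + 3*(0)*conj(1)]
      = (1/6)[(4) + (2) + (0)] = 6/6 = 1
  <chi_3*chi_3, chi_2> = (1/6)[1*(4)*conj(1) + 2*(1)*conj(1) + 3*(0)*conj(-1)]
      = (1/6)[(4) + (2) + (0)] = 6/6 = 1
  <chi_3*chi_3, chi_3> = (1/6)[1*(4)*conj(2) + 2*(1)*conj(-1) + 3*(0)*conj(0)]
      = (1/6)[(8) + (-2) + (0)] = 6/6 = 1
Hence the multiplicities are chi_1: 1, chi_2: 1, chi_3: 1. Dimension check: dim(chi_3)*dim(chi_3) = 2*2 = 4 and sum (mult * dim) = 1*1 + 1*1 + 1*2 = 4.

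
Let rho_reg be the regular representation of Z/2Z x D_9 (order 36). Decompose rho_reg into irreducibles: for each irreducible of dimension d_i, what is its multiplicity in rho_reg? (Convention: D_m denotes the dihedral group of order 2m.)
Each irreducible V_i of dimension d_i appears with multiplicity d_i, i.e. rho_reg = (direct sum over all irreducibles V_i) d_i V_i. The irreducible dimensions for Z/2Z x D_9 are 1, 1, 1, 1, 2, 2, 2, 2, 2, 2, 2, 2: 4 irreducibles of dimension 1, each with multiplicity 1; 8 irreducibles of dimension 2, each with multiplicity 2. Total dimension 4*1*1 + 8*2*2 = 36 = |G|.

Proof sketch: General theorem: in the regular representation of a finite group G, each irreducible appears with multiplicity equal to its dimension. Check: dim(rho_reg) = sum d_i^2 = 1 + 1 + 1 + 1 + 4 + 4 + 4 + 4 + 4 + 4 + 4 + 4 = 36 = |G|.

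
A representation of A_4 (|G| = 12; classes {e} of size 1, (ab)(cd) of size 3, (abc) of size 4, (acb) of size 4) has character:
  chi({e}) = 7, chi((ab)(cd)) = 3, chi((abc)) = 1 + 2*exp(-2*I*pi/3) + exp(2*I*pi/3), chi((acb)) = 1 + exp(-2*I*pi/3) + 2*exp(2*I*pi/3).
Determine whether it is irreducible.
Not irreducible (reducible): <chi, chi> = 7 > 1.

Why: <chi, chi> = (1/|G|) sum_C |C| * |chi(C)|^2 = (1/12)[1*|7|^2 + 3*|3|^2 + 4*|1 + 2*exp(-2*I*pi/3) + exp(2*I*pi/3)|^2 + 4*|1 + exp(-2*I*pi/3) + 2*exp(2*I*pi/3)|^2]
  = (1/12)[(49) + (27) + (4) + (4)] = 84/12 = 7.
(Exp terms are combined using exp(i*s)*conj(exp(i*t)) = exp(i*(s-t)), and sums of them are collapsed using the identity that for every m > 1 the m distinct m-th roots of unity sum to 0, e.g. 1 + exp(2*I*pi/3) + exp(-2*I*pi/3) = 0.)
A character is irreducible iff <chi, chi> = 1, so this representation is reducible.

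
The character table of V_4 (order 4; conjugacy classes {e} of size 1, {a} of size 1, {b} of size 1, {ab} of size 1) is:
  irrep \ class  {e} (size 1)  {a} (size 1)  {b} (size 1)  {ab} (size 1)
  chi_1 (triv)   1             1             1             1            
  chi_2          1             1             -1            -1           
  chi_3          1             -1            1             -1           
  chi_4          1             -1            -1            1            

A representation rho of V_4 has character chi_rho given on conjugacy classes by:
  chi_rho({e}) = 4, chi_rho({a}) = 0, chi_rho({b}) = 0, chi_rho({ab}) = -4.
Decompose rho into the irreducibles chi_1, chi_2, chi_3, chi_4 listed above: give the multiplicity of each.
Multiplicities: chi_1: 0, chi_2: 2, chi_3: 2, chi_4: 0.

Working: Use <chi_rho, chi> = (1/|G|) sum_C |C| * chi_rho(C) * conj(chi(C)) with |G| = 4 for each irreducible chi in the table:
  <chi_rho, chi_1> = (1/4)[1*(4)*conj(1) + 1*(0)*conj(1) + 1*(0)*conj(1) + 1*(-4)*conj(1)]
      = (1/4)[(4) + (0) + (0) + (-4)] = 0/4 = 0
  <chi_rho, chi_2> = (1/4)[1*(4)*conj(1) + 1*(0)*conj(1) + 1*(0)*conj(-1) + 1*(-4)*conj(-1)]
      = (1/4)[(4) + (0) + (0) + (4)] = 8/4 = 2
  <chi_rho, chi_3> = (1/4)[1*(4)*conj(1) + 1*(0)*conj(-1) + 1*(0)*conj(1) + 1*(-4)*conj(-1)]
      = (1/4)[(4) + (0) + (0) + (4)] = 8/4 = 2
  <chi_rho, chi_4> = (1/4)[1*(4)*conj(1) + 1*(0)*conj(-1) + 1*(0)*conj(-1) + 1*(-4)*conj(1)]
      = (1/4)[(4) + (0) + (0) + (-4)] = 0/4 = 0
Dimension check: dim(rho) = sum (mult * dim) = 0*1 + 2*1 + 2*1 + 0*1 = 4 = chi_rho(e) = 4.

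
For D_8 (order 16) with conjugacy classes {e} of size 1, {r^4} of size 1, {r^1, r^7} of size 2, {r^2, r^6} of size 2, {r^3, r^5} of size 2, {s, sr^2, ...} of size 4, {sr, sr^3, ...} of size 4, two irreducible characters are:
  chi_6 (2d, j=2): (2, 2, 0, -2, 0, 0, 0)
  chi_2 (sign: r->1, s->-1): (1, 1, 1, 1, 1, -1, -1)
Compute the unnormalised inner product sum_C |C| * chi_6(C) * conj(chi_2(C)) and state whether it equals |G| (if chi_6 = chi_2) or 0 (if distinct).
Sum = 0; so <chi_6, chi_2> = 0 (distinct irreducibles are orthogonal).

Proof sketch: Compute term by term over conjugacy classes (|C| * chi_6(C) * conj(chi_2(C))):
  1*(2)*conj(1) + 1*(2)*conj(1) + 2*(0)*conj(1) + 2*(-2)*conj(1) + 2*(0)*conj(1) + 4*(0)*conj(-1) + 4*(0)*conj(-1)
  = (2) + (2) + (0) + (-4) + (0) + (0) + (0)
  = 0.
Dividing by |G| = 16 gives 0/16 = 0, matching the row-orthogonality relation <chi_6, chi_2> = [chi_6 = chi_2].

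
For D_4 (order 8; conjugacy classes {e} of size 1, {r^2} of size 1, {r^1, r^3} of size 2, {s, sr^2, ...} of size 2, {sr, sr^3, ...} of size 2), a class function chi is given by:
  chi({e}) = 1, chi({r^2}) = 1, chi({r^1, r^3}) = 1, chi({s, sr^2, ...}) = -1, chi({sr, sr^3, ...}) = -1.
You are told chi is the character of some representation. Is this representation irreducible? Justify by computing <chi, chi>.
Irreducible: <chi, chi> = 1.

Explanation: <chi, chi> = (1/|G|) sum_C |C| * |chi(C)|^2 = (1/8)[1*|1|^2 + 1*|1|^2 + 2*|1|^2 + 2*|-1|^2 + 2*|-1|^2]
  = (1/8)[(1) + (1) + (2) + (2) + (2)] = 8/8 = 1.
A character is irreducible iff <chi, chi> = 1, so this representation is irreducible.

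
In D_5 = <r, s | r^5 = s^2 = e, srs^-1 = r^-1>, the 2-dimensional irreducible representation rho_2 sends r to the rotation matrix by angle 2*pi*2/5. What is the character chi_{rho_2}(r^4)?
chi_{rho_2}(r^4) = 2*cos(2*pi*2*4/5) = -sqrt(5)/2 - 1/2

Argument: rho_2(r^4) is rotation by angle 2*pi*2*4/5, whose trace is 2*cos(2*pi*2*4/5) = -sqrt(5)/2 - 1/2.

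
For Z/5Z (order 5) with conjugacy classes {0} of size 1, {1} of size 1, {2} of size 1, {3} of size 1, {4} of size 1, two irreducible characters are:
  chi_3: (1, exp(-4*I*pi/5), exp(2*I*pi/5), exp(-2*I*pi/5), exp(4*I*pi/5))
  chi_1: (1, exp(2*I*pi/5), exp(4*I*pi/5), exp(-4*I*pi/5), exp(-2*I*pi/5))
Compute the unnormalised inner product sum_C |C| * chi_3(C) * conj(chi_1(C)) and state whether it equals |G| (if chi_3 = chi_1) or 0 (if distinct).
Sum = 0; so <chi_3, chi_1> = 0 (distinct irreducibles are orthogonal).

Proof sketch: Compute term by term over conjugacy classes (|C| * chi_3(C) * conj(chi_1(C))):
  1*(1)*conj(1) + 1*(exp(-4*I*pi/5))*conj(exp(2*I*pi/5)) + 1*(exp(2*I*pi/5))*conj(exp(4*I*pi/5)) + 1*(exp(-2*I*pi/5))*conj(exp(-4*I*pi/5)) + 1*(exp(4*I*pi/5))*conj(exp(-2*I*pi/5))
  = (1) + (exp(4*I*pi/5)) + (exp(-2*I*pi/5)) + (exp(2*I*pi/5)) + (exp(-4*I*pi/5))
  = 0.
(Exp terms are combined using exp(i*s)*conj(exp(i*t)) = exp(i*(s-t)), and sums of them are collapsed using the identity that for every m > 1 the m distinct m-th roots of unity sum to 0, e.g. 1 + exp(2*I*pi/3) + exp(-2*I*pi/3) = 0.)
Dividing by |G| = 5 gives 0/5 = 0, matching the row-orthogonality relation <chi_3, chi_1> = [chi_3 = chi_1].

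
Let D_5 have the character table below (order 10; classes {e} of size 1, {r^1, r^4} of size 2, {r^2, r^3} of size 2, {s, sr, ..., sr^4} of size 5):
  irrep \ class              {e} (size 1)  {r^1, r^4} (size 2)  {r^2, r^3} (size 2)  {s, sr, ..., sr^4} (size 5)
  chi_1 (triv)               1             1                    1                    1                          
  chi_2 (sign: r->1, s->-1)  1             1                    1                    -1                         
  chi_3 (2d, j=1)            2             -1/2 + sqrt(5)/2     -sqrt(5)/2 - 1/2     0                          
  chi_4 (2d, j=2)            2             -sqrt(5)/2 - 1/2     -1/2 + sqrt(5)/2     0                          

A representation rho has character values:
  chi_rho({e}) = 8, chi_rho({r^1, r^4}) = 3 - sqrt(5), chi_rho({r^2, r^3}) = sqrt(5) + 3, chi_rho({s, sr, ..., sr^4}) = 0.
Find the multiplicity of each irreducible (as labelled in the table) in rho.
Multiplicities: chi_1: 2, chi_2: 2, chi_3: 0, chi_4: 2.

Solution. Use <chi_rho, chi> = (1/|G|) sum_C |C| * chi_rho(C) * conj(chi(C)) with |G| = 10 for each irreducible chi in the table:
  <chi_rho, chi_1> = (1/10)[1*(8)*conj(1) + 2*(3 - sqrt(5))*conj(1) + 2*(sqrt(5) + 3)*conj(1) + 5*(0)*conj(1)]
      = (1/10)[(8) + (6 - 2*sqrt(5)) + (2*sqrt(5) + 6) + (0)] = 20/10 = 2
  <chi_rho, chi_2> = (1/10)[1*(8)*conj(1) + 2*(3 - sqrt(5))*conj(1) + 2*(sqrt(5) + 3)*conj(1) + 5*(0)*conj(-1)]
      = (1/10)[(8) + (6 - 2*sqrt(5)) + (2*sqrt(5) + 6) + (0)] = 20/10 = 2
  <chi_rho, chi_3> = (1/10)[1*(8)*conj(2) + 2*(3 - sqrt(5))*conj(-1/2 + sqrt(5)/2) + 2*(sqrt(5) + 3)*conj(-sqrt(5)/2 - 1/2) + 5*(0)*conj(0)]
      = (1/10)[(16) + (-8 + 4*sqrt(5)) + (-4*sqrt(5) - 8) + (0)] = 0/10 = 0
  <chi_rho, chi_4> = (1/10)[1*(8)*conj(2) + 2*(3 - sqrt(5))*conj(-sqrt(5)/2 - 1/2) + 2*(sqrt(5) + 3)*conj(-1/2 + sqrt(5)/2) + 5*(0)*conj(0)]
      = (1/10)[(16) + (2 - 2*sqrt(5)) + (2 + 2*sqrt(5)) + (0)] = 20/10 = 2
Dimension check: dim(rho) = sum (mult * dim) = 2*1 + 2*1 + 0*2 + 2*2 = 8 = chi_rho(e) = 8.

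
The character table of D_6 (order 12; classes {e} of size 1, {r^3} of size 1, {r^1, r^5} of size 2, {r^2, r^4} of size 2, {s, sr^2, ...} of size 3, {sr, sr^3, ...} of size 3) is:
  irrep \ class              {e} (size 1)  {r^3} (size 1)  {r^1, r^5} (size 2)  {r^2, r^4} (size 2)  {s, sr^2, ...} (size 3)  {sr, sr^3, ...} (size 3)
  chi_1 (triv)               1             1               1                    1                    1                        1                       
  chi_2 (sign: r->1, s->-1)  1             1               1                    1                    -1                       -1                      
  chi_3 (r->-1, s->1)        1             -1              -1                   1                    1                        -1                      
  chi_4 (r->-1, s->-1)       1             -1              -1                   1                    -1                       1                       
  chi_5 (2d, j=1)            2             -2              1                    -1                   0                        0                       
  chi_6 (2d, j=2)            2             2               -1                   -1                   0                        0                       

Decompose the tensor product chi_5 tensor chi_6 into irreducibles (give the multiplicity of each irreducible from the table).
chi_5 tensor chi_6 = chi_3 + chi_4 + chi_5 (all other irreducibles have multiplicity 0).

Details: The character of a tensor product is the pointwise product (chi_5 * chi_6)(C) = chi_5(C) * chi_6(C):
  {e}: (2)*(2), {r^3}: (-2)*(2), {r^1, r^5}: (1)*(-1), {r^2, r^4}: (-1)*(-1), {s, sr^2, ...}: (0)*(0), {sr, sr^3, ...}: (0)*(0)
so (chi_5 * chi_6) takes values
  {e} -> 4, {r^3} -> -4, {r^1, r^5} -> -1, {r^2, r^4} -> 1, {s, sr^2, ...} -> 0, {sr, sr^3, ...} -> 0.
Now take the inner product of this character with each irreducible chi from the table, <chi_5*chi_6, chi> = (1/12) sum_C |C| (chi_5*chi_6)(C) conj(chi(C)):
  <chi_5*chi_6, chi_1> = (1/12)[1*(4)*conj(1) + 1*(-4)*conj(1) + 2*(-1)*conj(1) + 2*(1)*conj(1) + 3*(0)*conj(1) + 3*(0)*conj(1)]
      = (1/12)[(4) + (-4) + (-2) + (2) + (0) + (0)] = 0/12 = 0
  <chi_5*chi_6, chi_2> = (1/12)[1*(4)*conj(1) + 1*(-4)*conj(1) + 2*(-1)*conj(1) + 2*(1)*conj(1) + 3*(0)*conj(-1) + 3*(0)*conj(-1)]
      = (1/12)[(4) + (-4) + (-2) + (2) + (0) + (0)] = 0/12 = 0
  <chi_5*chi_6, chi_3> = (1/12)[1*(4)*conj(1) + 1*(-4)*conj(-1) + 2*(-1)*conj(-1) + 2*(1)*conj(1) + 3*(0)*conj(1) + 3*(0)*conj(-1)]
      = (1/12)[(4) + (4) + (2) + (2) + (0) + (0)] = 12/12 = 1
  <chi_5*chi_6, chi_4> = (1/12)[1*(4)*conj(1) + 1*(-4)*conj(-1) + 2*(-1)*conj(-1) + 2*(1)*conj(1) + 3*(0)*conj(-1) + 3*(0)*conj(1)]
      = (1/12)[(4) + (4) + (2) + (2) + (0) + (0)] = 12/12 = 1
  <chi_5*chi_6, chi_5> = (1/12)[1*(4)*conj(2) + 1*(-4)*conj(-2) + 2*(-1)*conj(1) + 2*(1)*conj(-1) + 3*(0)*conj(0) + 3*(0)*conj(0)]
      = (1/12)[(8) + (8) + (-2) + (-2) + (0) + (0)] = 12/12 = 1
  <chi_5*chi_6, chi_6> = (1/12)[1*(4)*conj(2) + 1*(-4)*conj(2) + 2*(-1)*conj(-1) + 2*(1)*conj(-1) + 3*(0)*conj(0) + 3*(0)*conj(0)]
      = (1/12)[(8) + (-8) + (2) + (-2) + (0) + (0)] = 0/12 = 0
Hence the multiplicities are chi_3: 1, chi_4: 1, chi_5: 1. Dimension check: dim(chi_5)*dim(chi_6) = 2*2 = 4 and sum (mult * dim) = 1*1 + 1*1 + 1*2 = 4.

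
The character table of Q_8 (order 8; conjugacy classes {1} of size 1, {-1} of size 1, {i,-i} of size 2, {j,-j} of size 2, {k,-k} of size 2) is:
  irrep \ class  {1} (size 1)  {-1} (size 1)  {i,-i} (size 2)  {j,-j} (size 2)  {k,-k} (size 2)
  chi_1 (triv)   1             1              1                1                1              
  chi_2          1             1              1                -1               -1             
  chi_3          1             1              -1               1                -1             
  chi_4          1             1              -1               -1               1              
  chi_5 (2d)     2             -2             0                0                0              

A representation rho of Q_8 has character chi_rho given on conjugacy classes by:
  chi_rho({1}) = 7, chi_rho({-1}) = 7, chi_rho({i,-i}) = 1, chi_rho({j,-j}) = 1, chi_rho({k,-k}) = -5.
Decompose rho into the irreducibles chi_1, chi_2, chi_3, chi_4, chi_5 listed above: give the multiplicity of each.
Multiplicities: chi_1: 1, chi_2: 3, chi_3: 3, chi_4: 0, chi_5: 0.

Use <chi_rho, chi> = (1/|G|) sum_C |C| * chi_rho(C) * conj(chi(C)) with |G| = 8 for each irreducible chi in the table:
  <chi_rho, chi_1> = (1/8)[1*(7)*conj(1) + 1*(7)*conj(1) + 2*(1)*conj(1) + 2*(1)*conj(1) + 2*(-5)*conj(1)]
      = (1/8)[(7) + (7) + (2) + (2) + (-10)] = 8/8 = 1
  <chi_rho, chi_2> = (1/8)[1*(7)*conj(1) + 1*(7)*conj(1) + 2*(1)*conj(1) + 2*(1)*conj(-1) + 2*(-5)*conj(-1)]
      = (1/8)[(7) + (7) + (2) + (-2) + (10)] = 24/8 = 3
  <chi_rho, chi_3> = (1/8)[1*(7)*conj(1) + 1*(7)*conj(1) + 2*(1)*conj(-1) + 2*(1)*conj(1) + 2*(-5)*conj(-1)]
      = (1/8)[(7) + (7) + (-2) + (2) + (10)] = 24/8 = 3
  <chi_rho, chi_4> = (1/8)[1*(7)*conj(1) + 1*(7)*conj(1) + 2*(1)*conj(-1) + 2*(1)*conj(-1) + 2*(-5)*conj(1)]
      = (1/8)[(7) + (7) + (-2) + (-2) + (-10)] = 0/8 = 0
  <chi_rho, chi_5> = (1/8)[1*(7)*conj(2) + 1*(7)*conj(-2) + 2*(1)*conj(0) + 2*(1)*conj(0) + 2*(-5)*conj(0)]
      = (1/8)[(14) + (-14) + (0) + (0) + (0)] = 0/8 = 0
Dimension check: dim(rho) = sum (mult * dim) = 1*1 + 3*1 + 3*1 + 0*1 + 0*2 = 7 = chi_rho(e) = 7.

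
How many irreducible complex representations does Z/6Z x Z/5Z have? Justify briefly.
30

Reasoning: The number of irreducible complex representations of a finite group equals its number of conjugacy classes. Z/6Z x Z/5Z is abelian of order 30, so every element is its own conjugacy class: 30 classes, so Z/6Z x Z/5Z (order 30) has exactly 30 irreducible complex representations.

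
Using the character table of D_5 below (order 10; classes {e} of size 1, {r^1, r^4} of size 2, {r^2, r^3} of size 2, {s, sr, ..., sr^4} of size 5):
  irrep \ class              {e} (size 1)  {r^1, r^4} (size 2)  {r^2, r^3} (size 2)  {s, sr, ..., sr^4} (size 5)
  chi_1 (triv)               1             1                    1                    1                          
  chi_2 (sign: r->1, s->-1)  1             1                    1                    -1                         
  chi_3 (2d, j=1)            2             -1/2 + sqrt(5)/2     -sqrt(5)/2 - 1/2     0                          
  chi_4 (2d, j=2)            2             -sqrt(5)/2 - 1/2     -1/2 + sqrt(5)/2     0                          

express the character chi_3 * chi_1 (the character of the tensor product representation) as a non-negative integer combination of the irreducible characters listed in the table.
chi_3 tensor chi_1 = chi_3 (all other irreducibles have multiplicity 0).

Reasoning: The character of a tensor product is the pointwise product (chi_3 * chi_1)(C) = chi_3(C) * chi_1(C):
  {e}: (2)*(1), {r^1, r^4}: (-1/2 + sqrt(5)/2)*(1), {r^2, r^3}: (-sqrt(5)/2 - 1/2)*(1), {s, sr, ..., sr^4}: (0)*(1)
so (chi_3 * chi_1) takes values
  {e} -> 2, {r^1, r^4} -> -1/2 + sqrt(5)/2, {r^2, r^3} -> -sqrt(5)/2 - 1/2, {s, sr, ..., sr^4} -> 0.
Now take the inner product of this character with each irreducible chi from the table, <chi_3*chi_1, chi> = (1/10) sum_C |C| (chi_3*chi_1)(C) conj(chi(C)):
  <chi_3*chi_1, chi_1> = (1/10)[1*(2)*conj(1) + 2*(-1/2 + sqrt(5)/2)*conj(1) + 2*(-sqrt(5)/2 - 1/2)*conj(1) + 5*(0)*conj(1)]
      = (1/10)[(2) + (-1 + sqrt(5)) + (-sqrt(5) - 1) + (0)] = 0/10 = 0
  <chi_3*chi_1, chi_2> = (1/10)[1*(2)*conj(1) + 2*(-1/2 + sqrt(5)/2)*conj(1) + 2*(-sqrt(5)/2 - 1/2)*conj(1) + 5*(0)*conj(-1)]
      = (1/10)[(2) + (-1 + sqrt(5)) + (-sqrt(5) - 1) + (0)] = 0/10 = 0
  <chi_3*chi_1, chi_3> = (1/10)[1*(2)*conj(2) + 2*(-1/2 + sqrt(5)/2)*conj(-1/2 + sqrt(5)/2) + 2*(-sqrt(5)/2 - 1/2)*conj(-sqrt(5)/2 - 1/2) + 5*(0)*conj(0)]
      = (1/10)[(4) + (3 - sqrt(5)) + (sqrt(5) + 3) + (0)] = 10/10 = 1
  <chi_3*chi_1, chi_4> = (1/10)[1*(2)*conj(2) + 2*(-1/2 + sqrt(5)/2)*conj(-sqrt(5)/2 - 1/2) + 2*(-sqrt(5)/2 - 1/2)*conj(-1/2 + sqrt(5)/2) + 5*(0)*conj(0)]
      = (1/10)[(4) + (-2) + (-2) + (0)] = 0/10 = 0
Hence the multiplicities are chi_3: 1. Dimension check: dim(chi_3)*dim(chi_1) = 2*1 = 2 and sum (mult * dim) = 1*2 = 2.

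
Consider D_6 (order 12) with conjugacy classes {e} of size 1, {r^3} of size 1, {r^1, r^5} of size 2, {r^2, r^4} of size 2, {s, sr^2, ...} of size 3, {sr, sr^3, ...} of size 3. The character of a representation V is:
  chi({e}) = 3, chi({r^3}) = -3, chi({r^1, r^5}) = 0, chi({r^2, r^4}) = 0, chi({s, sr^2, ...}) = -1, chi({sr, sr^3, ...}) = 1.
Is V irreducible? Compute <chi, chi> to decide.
Not irreducible (reducible): <chi, chi> = 2 > 1.

Reasoning: <chi, chi> = (1/|G|) sum_C |C| * |chi(C)|^2 = (1/12)[1*|3|^2 + 1*|-3|^2 + 2*|0|^2 + 2*|0|^2 + 3*|-1|^2 + 3*|1|^2]
  = (1/12)[(9) + (9) + (0) + (0) + (3) + (3)] = 24/12 = 2.
A character is irreducible iff <chi, chi> = 1, so this representation is reducible.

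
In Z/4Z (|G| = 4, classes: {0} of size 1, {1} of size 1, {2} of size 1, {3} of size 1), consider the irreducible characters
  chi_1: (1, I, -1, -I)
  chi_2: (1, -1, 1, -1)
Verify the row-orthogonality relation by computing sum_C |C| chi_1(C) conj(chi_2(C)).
Sum = 0; so <chi_1, chi_2> = 0 (distinct irreducibles are orthogonal).

Details: Compute term by term over conjugacy classes (|C| * chi_1(C) * conj(chi_2(C))):
  1*(1)*conj(1) + 1*(I)*conj(-1) + 1*(-1)*conj(1) + 1*(-I)*conj(-1)
  = (1) + (-I) + (-1) + (I)
  = 0.
(Exp terms are combined using exp(i*s)*conj(exp(i*t)) = exp(i*(s-t)), and sums of them are collapsed using the identity that for every m > 1 the m distinct m-th roots of unity sum to 0, e.g. 1 + exp(2*I*pi/3) + exp(-2*I*pi/3) = 0.)
Dividing by |G| = 4 gives 0/4 = 0, matching the row-orthogonality relation <chi_1, chi_2> = [chi_1 = chi_2].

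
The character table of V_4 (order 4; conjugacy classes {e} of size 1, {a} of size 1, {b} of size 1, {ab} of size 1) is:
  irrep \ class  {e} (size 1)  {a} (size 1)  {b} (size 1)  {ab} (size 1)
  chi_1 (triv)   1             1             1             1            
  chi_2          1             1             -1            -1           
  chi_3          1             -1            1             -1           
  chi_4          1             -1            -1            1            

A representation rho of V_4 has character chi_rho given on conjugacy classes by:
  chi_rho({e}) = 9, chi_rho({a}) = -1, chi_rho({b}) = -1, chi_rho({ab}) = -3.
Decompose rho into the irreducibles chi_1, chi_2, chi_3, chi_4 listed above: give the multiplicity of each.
Multiplicities: chi_1: 1, chi_2: 3, chi_3: 3, chi_4: 2.

Solution. Use <chi_rho, chi> = (1/|G|) sum_C |C| * chi_rho(C) * conj(chi(C)) with |G| = 4 for each irreducible chi in the table:
  <chi_rho, chi_1> = (1/4)[1*(9)*conj(1) + 1*(-1)*conj(1) + 1*(-1)*conj(1) + 1*(-3)*conj(1)]
      = (1/4)[(9) + (-1) + (-1) + (-3)] = 4/4 = 1
  <chi_rho, chi_2> = (1/4)[1*(9)*conj(1) + 1*(-1)*conj(1) + 1*(-1)*conj(-1) + 1*(-3)*conj(-1)]
      = (1/4)[(9) + (-1) + (1) + (3)] = 12/4 = 3
  <chi_rho, chi_3> = (1/4)[1*(9)*conj(1) + 1*(-1)*conj(-1) + 1*(-1)*conj(1) + 1*(-3)*conj(-1)]
      = (1/4)[(9) + (1) + (-1) + (3)] = 12/4 = 3
  <chi_rho, chi_4> = (1/4)[1*(9)*conj(1) + 1*(-1)*conj(-1) + 1*(-1)*conj(-1) + 1*(-3)*conj(1)]
      = (1/4)[(9) + (1) + (1) + (-3)] = 8/4 = 2
Dimension check: dim(rho) = sum (mult * dim) = 1*1 + 3*1 + 3*1 + 2*1 = 9 = chi_rho(e) = 9.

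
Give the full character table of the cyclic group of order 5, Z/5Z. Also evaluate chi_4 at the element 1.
Character table of Z/5Z (irreps indexed chi_0,...,chi_4 with chi_k(m) = zeta_5^(k*m), zeta_5 = exp(2*pi*i/5)):
  irrep \ class  {0} (size 1)  {1} (size 1)    {2} (size 1)    {3} (size 1)    {4} (size 1)  
  chi_0          1             1               1               1               1             
  chi_1          1             exp(2*I*pi/5)   exp(4*I*pi/5)   exp(-4*I*pi/5)  exp(-2*I*pi/5)
  chi_2          1             exp(4*I*pi/5)   exp(-2*I*pi/5)  exp(2*I*pi/5)   exp(-4*I*pi/5)
  chi_3          1             exp(-4*I*pi/5)  exp(2*I*pi/5)   exp(-2*I*pi/5)  exp(4*I*pi/5) 
  chi_4          1             exp(-2*I*pi/5)  exp(-4*I*pi/5)  exp(4*I*pi/5)   exp(2*I*pi/5) 

Spot check: chi_4(1) = zeta_5^(4*1) = zeta_5^4 = exp(-2*I*pi/5).

Explanation: Z/5Z is abelian, so all 5 irreducible complex representations are 1-dimensional. They are given by chi_k(m) = zeta_5^(k*m) for k = 0,...,4. Row orthogonality: sum_m chi_k(m) conj(chi_l(m)) = 5 * [k = l].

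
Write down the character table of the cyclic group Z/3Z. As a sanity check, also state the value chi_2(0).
Character table of Z/3Z (irreps indexed chi_0,...,chi_2 with chi_k(m) = zeta_3^(k*m), zeta_3 = exp(2*pi*i/3)):
  irrep \ class  {0} (size 1)  {1} (size 1)    {2} (size 1)  
  chi_0          1             1               1             
  chi_1          1             exp(2*I*pi/3)   exp(-2*I*pi/3)
  chi_2          1             exp(-2*I*pi/3)  exp(2*I*pi/3) 

Spot check: chi_2(0) = zeta_3^(2*0) = zeta_3^0 = 1.

Solution. Z/3Z is abelian, so all 3 irreducible complex representations are 1-dimensional. They are given by chi_k(m) = zeta_3^(k*m) for k = 0,...,2. Row orthogonality: sum_m chi_k(m) conj(chi_l(m)) = 3 * [k = l].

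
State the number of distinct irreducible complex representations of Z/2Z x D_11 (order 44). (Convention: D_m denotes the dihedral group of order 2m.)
14

Explanation: The number of irreducible complex representations of a finite group equals its number of conjugacy classes. For a direct product, #classes(G x H) = #classes(G) * #classes(H). Z/2Z has 2 classes (abelian), D_11 has 7 classes, so 2 * 7 = 14, so Z/2Z x D_11 (order 44) has exactly 14 irreducible complex representations.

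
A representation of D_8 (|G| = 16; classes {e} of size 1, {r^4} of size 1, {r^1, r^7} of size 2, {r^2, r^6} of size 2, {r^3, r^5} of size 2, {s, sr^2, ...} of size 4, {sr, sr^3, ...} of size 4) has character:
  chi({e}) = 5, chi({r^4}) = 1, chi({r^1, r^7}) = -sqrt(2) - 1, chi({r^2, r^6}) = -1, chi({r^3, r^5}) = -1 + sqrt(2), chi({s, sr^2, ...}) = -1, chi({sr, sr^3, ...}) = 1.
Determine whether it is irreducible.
Not irreducible (reducible): <chi, chi> = 3 > 1.

Working: <chi, chi> = (1/|G|) sum_C |C| * |chi(C)|^2 = (1/16)[1*|5|^2 + 1*|1|^2 + 2*|-sqrt(2) - 1|^2 + 2*|-1|^2 + 2*|-1 + sqrt(2)|^2 + 4*|-1|^2 + 4*|1|^2]
  = (1/16)[(25) + (1) + (4*sqrt(2) + 6) + (2) + (6 - 4*sqrt(2)) + (4) + (4)] = 48/16 = 3.
A character is irreducible iff <chi, chi> = 1, so this representation is reducible.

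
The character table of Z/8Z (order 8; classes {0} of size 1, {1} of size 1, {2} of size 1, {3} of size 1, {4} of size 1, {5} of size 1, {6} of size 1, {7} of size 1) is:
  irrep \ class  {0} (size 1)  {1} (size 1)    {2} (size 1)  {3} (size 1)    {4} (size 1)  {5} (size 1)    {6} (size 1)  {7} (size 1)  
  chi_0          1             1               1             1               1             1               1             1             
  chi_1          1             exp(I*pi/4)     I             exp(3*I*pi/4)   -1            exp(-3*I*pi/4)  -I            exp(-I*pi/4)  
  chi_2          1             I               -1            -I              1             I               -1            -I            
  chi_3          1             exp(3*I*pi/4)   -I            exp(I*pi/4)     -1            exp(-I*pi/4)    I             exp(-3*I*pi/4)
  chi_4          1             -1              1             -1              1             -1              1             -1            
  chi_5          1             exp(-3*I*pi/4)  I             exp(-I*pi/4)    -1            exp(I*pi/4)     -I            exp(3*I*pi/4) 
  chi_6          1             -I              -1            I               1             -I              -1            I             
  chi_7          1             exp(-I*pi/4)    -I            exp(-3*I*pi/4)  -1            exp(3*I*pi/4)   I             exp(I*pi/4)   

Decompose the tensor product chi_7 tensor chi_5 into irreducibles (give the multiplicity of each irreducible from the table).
chi_7 tensor chi_5 = chi_4 (all other irreducibles have multiplicity 0).

Reasoning: The character of a tensor product is the pointwise product (chi_7 * chi_5)(C) = chi_7(C) * chi_5(C):
  {0}: (1)*(1), {1}: (exp(-I*pi/4))*(exp(-3*I*pi/4)), {2}: (-I)*(I), {3}: (exp(-3*I*pi/4))*(exp(-I*pi/4)), {4}: (-1)*(-1), {5}: (exp(3*I*pi/4))*(exp(I*pi/4)), {6}: (I)*(-I), {7}: (exp(I*pi/4))*(exp(3*I*pi/4))
so (chi_7 * chi_5) takes values
  {0} -> 1, {1} -> -1, {2} -> 1, {3} -> -1, {4} -> 1, {5} -> -1, {6} -> 1, {7} -> -1.
Now take the inner product of this character with each irreducible chi from the table, <chi_7*chi_5, chi> = (1/8) sum_C |C| (chi_7*chi_5)(C) conj(chi(C)):
  <chi_7*chi_5, chi_0> = (1/8)[1*(1)*conj(1) + 1*(-1)*conj(1) + 1*(1)*conj(1) + 1*(-1)*conj(1) + 1*(1)*conj(1) + 1*(-1)*conj(1) + 1*(1)*conj(1) + 1*(-1)*conj(1)]
      = (1/8)[(1) + (-1) + (1) + (-1) + (1) + (-1) + (1) + (-1)] = 0/8 = 0
  <chi_7*chi_5, chi_1> = (1/8)[1*(1)*conj(1) + 1*(-1)*conj(exp(I*pi/4)) + 1*(1)*conj(I) + 1*(-1)*conj(exp(3*I*pi/4)) + 1*(1)*conj(-1) + 1*(-1)*conj(exp(-3*I*pi/4)) + 1*(1)*conj(-I) + 1*(-1)*conj(exp(-I*pi/4))]
      = (1/8)[(1) + (-exp(-I*pi/4)) + (-I) + (-exp(-3*I*pi/4)) + (-1) + (-exp(3*I*pi/4)) + (I) + (-exp(I*pi/4))] = 0/8 = 0
  <chi_7*chi_5, chi_2> = (1/8)[1*(1)*conj(1) + 1*(-1)*conj(I) + 1*(1)*conj(-1) + 1*(-1)*conj(-I) + 1*(1)*conj(1) + 1*(-1)*conj(I) + 1*(1)*conj(-1) + 1*(-1)*conj(-I)]
      = (1/8)[(1) + (I) + (-1) + (-I) + (1) + (I) + (-1) + (-I)] = 0/8 = 0
  <chi_7*chi_5, chi_3> = (1/8)[1*(1)*conj(1) + 1*(-1)*conj(exp(3*I*pi/4)) + 1*(1)*conj(-I) + 1*(-1)*conj(exp(I*pi/4)) + 1*(1)*conj(-1) + 1*(-1)*conj(exp(-I*pi/4)) + 1*(1)*conj(I) + 1*(-1)*conj(exp(-3*I*pi/4))]
      = (1/8)[(1) + (-exp(-3*I*pi/4)) + (I) + (-exp(-I*pi/4)) + (-1) + (-exp(I*pi/4)) + (-I) + (-exp(3*I*pi/4))] = 0/8 = 0
  <chi_7*chi_5, chi_4> = (1/8)[1*(1)*conj(1) + 1*(-1)*conj(-1) + 1*(1)*conj(1) + 1*(-1)*conj(-1) + 1*(1)*conj(1) + 1*(-1)*conj(-1) + 1*(1)*conj(1) + 1*(-1)*conj(-1)]
      = (1/8)[(1) + (1) + (1) + (1) + (1) + (1) + (1) + (1)] = 8/8 = 1
  <chi_7*chi_5, chi_5> = (1/8)[1*(1)*conj(1) + 1*(-1)*conj(exp(-3*I*pi/4)) + 1*(1)*conj(I) + 1*(-1)*conj(exp(-I*pi/4)) + 1*(1)*conj(-1) + 1*(-1)*conj(exp(I*pi/4)) + 1*(1)*conj(-I) + 1*(-1)*conj(exp(3*I*pi/4))]
      = (1/8)[(1) + (-exp(3*I*pi/4)) + (-I) + (-exp(I*pi/4)) + (-1) + (-exp(-I*pi/4)) + (I) + (-exp(-3*I*pi/4))] = 0/8 = 0
  <chi_7*chi_5, chi_6> = (1/8)[1*(1)*conj(1) + 1*(-1)*conj(-I) + 1*(1)*conj(-1) + 1*(-1)*conj(I) + 1*(1)*conj(1) + 1*(-1)*conj(-I) + 1*(1)*conj(-1) + 1*(-1)*conj(I)]
      = (1/8)[(1) + (-I) + (-1) + (I) + (1) + (-I) + (-1) + (I)] = 0/8 = 0
  <chi_7*chi_5, chi_7> = (1/8)[1*(1)*conj(1) + 1*(-1)*conj(exp(-I*pi/4)) + 1*(1)*conj(-I) + 1*(-1)*conj(exp(-3*I*pi/4)) + 1*(1)*conj(-1) + 1*(-1)*conj(exp(3*I*pi/4)) + 1*(1)*conj(I) + 1*(-1)*conj(exp(I*pi/4))]
      = (1/8)[(1) + (-exp(I*pi/4)) + (I) + (-exp(3*I*pi/4)) + (-1) + (-exp(-3*I*pi/4)) + (-I) + (-exp(-I*pi/4))] = 0/8 = 0
(Exp terms are combined using exp(i*s)*conj(exp(i*t)) = exp(i*(s-t)), and sums of them are collapsed using the identity that for every m > 1 the m distinct m-th roots of unity sum to 0, e.g. 1 + exp(2*I*pi/3) + exp(-2*I*pi/3) = 0.)
Hence the multiplicities are chi_4: 1. Dimension check: dim(chi_7)*dim(chi_5) = 1*1 = 1 and sum (mult * dim) = 1*1 = 1.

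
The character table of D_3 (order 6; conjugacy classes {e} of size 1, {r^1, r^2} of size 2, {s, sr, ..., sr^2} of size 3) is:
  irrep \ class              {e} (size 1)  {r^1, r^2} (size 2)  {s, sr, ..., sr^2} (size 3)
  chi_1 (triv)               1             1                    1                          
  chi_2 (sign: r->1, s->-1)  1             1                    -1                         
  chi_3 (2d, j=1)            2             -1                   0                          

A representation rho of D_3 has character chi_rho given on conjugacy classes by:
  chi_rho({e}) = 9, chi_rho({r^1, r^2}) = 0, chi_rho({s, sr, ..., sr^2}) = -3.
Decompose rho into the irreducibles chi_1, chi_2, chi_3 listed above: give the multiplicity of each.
Multiplicities: chi_1: 0, chi_2: 3, chi_3: 3.

Details: Use <chi_rho, chi> = (1/|G|) sum_C |C| * chi_rho(C) * conj(chi(C)) with |G| = 6 for each irreducible chi in the table:
  <chi_rho, chi_1> = (1/6)[1*(9)*conj(1) + 2*(0)*conj(1) + 3*(-3)*conj(1)]
      = (1/6)[(9) + (0) + (-9)] = 0/6 = 0
  <chi_rho, chi_2> = (1/6)[1*(9)*conj(1) + 2*(0)*conj(1) + 3*(-3)*conj(-1)]
      = (1/6)[(9) + (0) + (9)] = 18/6 = 3
  <chi_rho, chi_3> = (1/6)[1*(9)*conj(2) + 2*(0)*conj(-1) + 3*(-3)*conj(0)]
      = (1/6)[(18) + (0) + (0)] = 18/6 = 3
Dimension check: dim(rho) = sum (mult * dim) = 0*1 + 3*1 + 3*2 = 9 = chi_rho(e) = 9.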